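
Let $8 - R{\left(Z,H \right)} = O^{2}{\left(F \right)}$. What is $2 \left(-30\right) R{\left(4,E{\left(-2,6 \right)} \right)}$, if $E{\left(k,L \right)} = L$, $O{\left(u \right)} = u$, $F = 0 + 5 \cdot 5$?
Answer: $37020$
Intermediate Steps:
$F = 25$ ($F = 0 + 25 = 25$)
$R{\left(Z,H \right)} = -617$ ($R{\left(Z,H \right)} = 8 - 25^{2} = 8 - 625 = -617$)
$2 \left(-30\right) R{\left(4,E{\left(-2,6 \right)} \right)} = 2 \left(-30\right) \left(-617\right) = \left(-60\right) \left(-617\right) = 37020$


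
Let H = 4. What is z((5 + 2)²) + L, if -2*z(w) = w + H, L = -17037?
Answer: -34127/2 ≈ -17064.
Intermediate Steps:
z(w) = -2 - w/2 (z(w) = -(w + 4)/2 = -(4 + w)/2 = -2 - w/2)
z((5 + 2)²) + L = (-2 - (5 + 2)²/2) - 17037 = (-2 - ½*7²) - 17037 = (-2 - ½*49) - 17037 = (-2 - 49/2) - 17037 = -53/2 - 17037 = -34127/2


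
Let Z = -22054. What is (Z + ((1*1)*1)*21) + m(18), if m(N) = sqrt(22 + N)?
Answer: -22033 + 2*sqrt(10) ≈ -22027.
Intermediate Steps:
(Z + ((1*1)*1)*21) + m(18) = (-22054 + ((1*1)*1)*21) + sqrt(22 + 18) = (-22054 + (1*1)*21) + sqrt(40) = (-22054 + 1*21) + 2*sqrt(10) = (-22054 + 21) + 2*sqrt(10) = -22033 + 2*sqrt(10)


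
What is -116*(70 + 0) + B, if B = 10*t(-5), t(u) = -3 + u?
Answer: -8200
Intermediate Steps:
B = -80 (B = 10*(-3 - 5) = 10*(-8) = -80)
-116*(70 + 0) + B = -116*(70 + 0) - 80 = -116*70 - 80 = -8120 - 80 = -8200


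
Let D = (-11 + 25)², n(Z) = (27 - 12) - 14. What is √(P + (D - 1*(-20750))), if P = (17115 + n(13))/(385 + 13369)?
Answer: 10*√18727046/299 ≈ 144.73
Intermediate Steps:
n(Z) = 1 (n(Z) = 15 - 14 = 1)
D = 196 (D = 14² = 196)
P = 8558/6877 (P = (17115 + 1)/(385 + 13369) = 17116/13754 = 17116*(1/13754) = 8558/6877 ≈ 1.2444)
√(P + (D - 1*(-20750))) = √(8558/6877 + (196 - 1*(-20750))) = √(8558/6877 + (196 + 20750)) = √(8558/6877 + 20946) = √(144054200/6877) = 10*√18727046/299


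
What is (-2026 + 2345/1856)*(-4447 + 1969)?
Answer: 4656051729/928 ≈ 5.0173e+6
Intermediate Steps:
(-2026 + 2345/1856)*(-4447 + 1969) = (-2026 + 2345*(1/1856))*(-2478) = (-2026 + 2345/1856)*(-2478) = -3757911/1856*(-2478) = 4656051729/928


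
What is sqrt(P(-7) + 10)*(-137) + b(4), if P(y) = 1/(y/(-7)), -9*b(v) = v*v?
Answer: -16/9 - 137*sqrt(11) ≈ -456.16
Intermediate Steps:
b(v) = -v**2/9 (b(v) = -v*v/9 = -v**2/9)
P(y) = -7/y (P(y) = 1/(y*(-1/7)) = 1/(-y/7) = -7/y)
sqrt(P(-7) + 10)*(-137) + b(4) = sqrt(-7/(-7) + 10)*(-137) - 1/9*4**2 = sqrt(-7*(-1/7) + 10)*(-137) - 1/9*16 = sqrt(1 + 10)*(-137) - 16/9 = sqrt(11)*(-137) - 16/9 = -137*sqrt(11) - 16/9 = -16/9 - 137*sqrt(11)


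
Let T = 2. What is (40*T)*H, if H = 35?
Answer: 2800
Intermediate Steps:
(40*T)*H = (40*2)*35 = 80*35 = 2800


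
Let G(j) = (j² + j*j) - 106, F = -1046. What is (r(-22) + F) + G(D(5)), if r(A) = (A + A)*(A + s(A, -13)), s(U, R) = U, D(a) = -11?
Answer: 1026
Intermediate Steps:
G(j) = -106 + 2*j² (G(j) = (j² + j²) - 106 = 2*j² - 106 = -106 + 2*j²)
r(A) = 4*A² (r(A) = (A + A)*(A + A) = (2*A)*(2*A) = 4*A²)
(r(-22) + F) + G(D(5)) = (4*(-22)² - 1046) + (-106 + 2*(-11)²) = (4*484 - 1046) + (-106 + 2*121) = (1936 - 1046) + (-106 + 242) = 890 + 136 = 1026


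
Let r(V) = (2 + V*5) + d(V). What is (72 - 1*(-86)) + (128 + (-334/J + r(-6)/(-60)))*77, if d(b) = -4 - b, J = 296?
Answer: 22112269/2220 ≈ 9960.5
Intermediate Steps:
r(V) = -2 + 4*V (r(V) = (2 + V*5) + (-4 - V) = (2 + 5*V) + (-4 - V) = -2 + 4*V)
(72 - 1*(-86)) + (128 + (-334/J + r(-6)/(-60)))*77 = (72 - 1*(-86)) + (128 + (-334/296 + (-2 + 4*(-6))/(-60)))*77 = (72 + 86) + (128 + (-334*1/296 + (-2 - 24)*(-1/60)))*77 = 158 + (128 + (-167/148 - 26*(-1/60)))*77 = 158 + (128 + (-167/148 + 13/30))*77 = 158 + (128 - 1543/2220)*77 = 158 + (282617/2220)*77 = 158 + 21761509/2220 = 22112269/2220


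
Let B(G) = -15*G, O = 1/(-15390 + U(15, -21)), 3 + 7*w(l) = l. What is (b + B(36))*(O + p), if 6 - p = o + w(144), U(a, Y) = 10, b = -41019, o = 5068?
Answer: 3248391001059/15380 ≈ 2.1121e+8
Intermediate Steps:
w(l) = -3/7 + l/7
O = -1/15380 (O = 1/(-15390 + 10) = 1/(-15380) = -1/15380 ≈ -6.5019e-5)
p = -35575/7 (p = 6 - (5068 + (-3/7 + (⅐)*144)) = 6 - (5068 + (-3/7 + 144/7)) = 6 - (5068 + 141/7) = 6 - 1*35617/7 = 6 - 35617/7 = -35575/7 ≈ -5082.1)
(b + B(36))*(O + p) = (-41019 - 15*36)*(-1/15380 - 35575/7) = (-41019 - 540)*(-547143507/107660) = -41559*(-547143507/107660) = 3248391001059/15380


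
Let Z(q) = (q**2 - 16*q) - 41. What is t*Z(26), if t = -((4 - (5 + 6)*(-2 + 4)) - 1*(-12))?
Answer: 1314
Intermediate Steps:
Z(q) = -41 + q**2 - 16*q
t = 6 (t = -((4 - 11*2) + 12) = -((4 - 1*22) + 12) = -((4 - 22) + 12) = -(-18 + 12) = -1*(-6) = 6)
t*Z(26) = 6*(-41 + 26**2 - 16*26) = 6*(-41 + 676 - 416) = 6*219 = 1314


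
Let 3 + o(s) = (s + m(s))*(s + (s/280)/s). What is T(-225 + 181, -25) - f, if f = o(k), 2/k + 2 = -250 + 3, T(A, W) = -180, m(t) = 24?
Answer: -1535455823/8680140 ≈ -176.89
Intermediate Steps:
k = -2/249 (k = 2/(-2 + (-250 + 3)) = 2/(-2 - 247) = 2/(-249) = 2*(-1/249) = -2/249 ≈ -0.0080321)
o(s) = -3 + (24 + s)*(1/280 + s) (o(s) = -3 + (s + 24)*(s + (s/280)/s) = -3 + (24 + s)*(s + (s*(1/280))/s) = -3 + (24 + s)*(s + (s/280)/s) = -3 + (24 + s)*(s + 1/280) = -3 + (24 + s)*(1/280 + s))
f = -26969377/8680140 (f = -102/35 + (-2/249)² + (6721/280)*(-2/249) = -102/35 + 4/62001 - 6721/34860 = -26969377/8680140 ≈ -3.1070)
T(-225 + 181, -25) - f = -180 - 1*(-26969377/8680140) = -180 + 26969377/8680140 = -1535455823/8680140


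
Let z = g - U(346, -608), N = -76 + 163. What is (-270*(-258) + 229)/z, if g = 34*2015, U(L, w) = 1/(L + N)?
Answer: 30261937/29664829 ≈ 1.0201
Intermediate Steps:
N = 87
U(L, w) = 1/(87 + L) (U(L, w) = 1/(L + 87) = 1/(87 + L))
g = 68510
z = 29664829/433 (z = 68510 - 1/(87 + 346) = 68510 - 1/433 = 29664829/433 ≈ 68510.)
(-270*(-258) + 229)/z = (-270*(-258) + 229)/(29664829/433) = (69660 + 229)*(433/29664829) = 69889*(433/29664829) = 30261937/29664829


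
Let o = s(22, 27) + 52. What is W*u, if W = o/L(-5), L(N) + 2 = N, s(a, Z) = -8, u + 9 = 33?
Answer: -1056/7 ≈ -150.86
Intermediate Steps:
u = 24 (u = -9 + 33 = 24)
L(N) = -2 + N
o = 44 (o = -8 + 52 = 44)
W = -44/7 (W = 44/(-2 - 5) = 44/(-7) = 44*(-1/7) = -44/7 ≈ -6.2857)
W*u = -44/7*24 = -1056/7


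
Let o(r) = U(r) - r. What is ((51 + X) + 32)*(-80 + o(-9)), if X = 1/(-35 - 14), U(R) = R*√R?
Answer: -288686/49 - 109782*I/49 ≈ -5891.5 - 2240.4*I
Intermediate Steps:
U(R) = R^(3/2)
o(r) = r^(3/2) - r
X = -1/49 (X = 1/(-49) = -1/49 ≈ -0.020408)
((51 + X) + 32)*(-80 + o(-9)) = ((51 - 1/49) + 32)*(-80 + ((-9)^(3/2) - 1*(-9))) = (2498/49 + 32)*(-80 + (-27*I + 9)) = 4066*(-80 + (9 - 27*I))/49 = 4066*(-71 - 27*I)/49 = -288686/49 - 109782*I/49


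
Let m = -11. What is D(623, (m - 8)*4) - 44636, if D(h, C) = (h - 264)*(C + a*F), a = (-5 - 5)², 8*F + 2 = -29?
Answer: -422065/2 ≈ -2.1103e+5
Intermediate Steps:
F = -31/8 (F = -¼ + (⅛)*(-29) = -¼ - 29/8 = -31/8 ≈ -3.8750)
a = 100 (a = (-10)² = 100)
D(h, C) = (-264 + h)*(-775/2 + C) (D(h, C) = (h - 264)*(C + 100*(-31/8)) = (-264 + h)*(C - 775/2) = (-264 + h)*(-775/2 + C))
D(623, (m - 8)*4) - 44636 = (102300 - 264*(-11 - 8)*4 - 775/2*623 + ((-11 - 8)*4)*623) - 44636 = (102300 - (-5016)*4 - 482825/2 - 19*4*623) - 44636 = (102300 - 264*(-76) - 482825/2 - 76*623) - 44636 = (102300 + 20064 - 482825/2 - 47348) - 44636 = -332793/2 - 44636 = -422065/2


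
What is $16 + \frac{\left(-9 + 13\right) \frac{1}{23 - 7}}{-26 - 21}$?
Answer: $\frac{3007}{188} \approx 15.995$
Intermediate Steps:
$16 + \frac{\left(-9 + 13\right) \frac{1}{23 - 7}}{-26 - 21} = 16 + \frac{4 \cdot \frac{1}{16}}{-47} = 16 + 4 \cdot \frac{1}{16} \left(- \frac{1}{47}\right) = 16 + \frac{1}{4} \left(- \frac{1}{47}\right) = 16 - \frac{1}{188} = \frac{3007}{188}$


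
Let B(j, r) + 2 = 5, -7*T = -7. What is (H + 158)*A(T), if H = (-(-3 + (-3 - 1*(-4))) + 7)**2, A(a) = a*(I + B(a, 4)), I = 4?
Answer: 1673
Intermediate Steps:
T = 1 (T = -1/7*(-7) = 1)
B(j, r) = 3 (B(j, r) = -2 + 5 = 3)
A(a) = 7*a (A(a) = a*(4 + 3) = a*7 = 7*a)
H = 81 (H = (-(-3 + (-3 + 4)) + 7)**2 = (-(-3 + 1) + 7)**2 = (-1*(-2) + 7)**2 = (2 + 7)**2 = 9**2 = 81)
(H + 158)*A(T) = (81 + 158)*(7*1) = 239*7 = 1673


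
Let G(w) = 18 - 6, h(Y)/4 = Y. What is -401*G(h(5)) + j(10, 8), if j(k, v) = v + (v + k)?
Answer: -4786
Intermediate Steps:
h(Y) = 4*Y
G(w) = 12
j(k, v) = k + 2*v (j(k, v) = v + (k + v) = k + 2*v)
-401*G(h(5)) + j(10, 8) = -401*12 + (10 + 2*8) = -4812 + (10 + 16) = -4812 + 26 = -4786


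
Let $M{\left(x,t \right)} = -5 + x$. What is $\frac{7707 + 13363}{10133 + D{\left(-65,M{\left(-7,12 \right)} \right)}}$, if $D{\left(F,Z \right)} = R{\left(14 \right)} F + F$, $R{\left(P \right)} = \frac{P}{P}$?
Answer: $\frac{3010}{1429} \approx 2.1064$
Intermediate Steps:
$R{\left(P \right)} = 1$
$D{\left(F,Z \right)} = 2 F$ ($D{\left(F,Z \right)} = 1 F + F = F + F = 2 F$)
$\frac{7707 + 13363}{10133 + D{\left(-65,M{\left(-7,12 \right)} \right)}} = \frac{7707 + 13363}{10133 + 2 \left(-65\right)} = \frac{21070}{10133 - 130} = \frac{21070}{10003} = 21070 \cdot \frac{1}{10003} = \frac{3010}{1429}$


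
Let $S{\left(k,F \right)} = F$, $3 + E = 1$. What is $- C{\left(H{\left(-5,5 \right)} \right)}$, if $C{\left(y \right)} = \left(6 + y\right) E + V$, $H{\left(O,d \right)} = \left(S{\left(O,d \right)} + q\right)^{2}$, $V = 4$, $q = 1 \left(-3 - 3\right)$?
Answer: $10$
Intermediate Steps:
$E = -2$ ($E = -3 + 1 = -2$)
$q = -6$ ($q = 1 \left(-6\right) = -6$)
$H{\left(O,d \right)} = \left(-6 + d\right)^{2}$ ($H{\left(O,d \right)} = \left(d - 6\right)^{2} = \left(-6 + d\right)^{2}$)
$C{\left(y \right)} = -8 - 2 y$ ($C{\left(y \right)} = \left(6 + y\right) \left(-2\right) + 4 = \left(-12 - 2 y\right) + 4 = -8 - 2 y$)
$- C{\left(H{\left(-5,5 \right)} \right)} = - (-8 - 2 \left(-6 + 5\right)^{2}) = - (-8 - 2 \left(-1\right)^{2}) = - (-8 - 2) = \left(-1\right) \left(-10\right) = 10$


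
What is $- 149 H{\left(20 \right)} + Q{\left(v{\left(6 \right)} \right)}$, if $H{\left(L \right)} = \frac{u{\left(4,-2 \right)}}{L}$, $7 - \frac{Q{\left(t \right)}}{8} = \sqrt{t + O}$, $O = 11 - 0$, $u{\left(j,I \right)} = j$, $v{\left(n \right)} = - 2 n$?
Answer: $\frac{131}{5} - 8 i \approx 26.2 - 8.0 i$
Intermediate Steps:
$O = 11$ ($O = 11 + 0 = 11$)
$Q{\left(t \right)} = 56 - 8 \sqrt{11 + t}$ ($Q{\left(t \right)} = 56 - 8 \sqrt{t + 11} = 56 - 8 \sqrt{11 + t}$)
$H{\left(L \right)} = \frac{4}{L}$
$- 149 H{\left(20 \right)} + Q{\left(v{\left(6 \right)} \right)} = - 149 \cdot \frac{4}{20} + \left(56 - 8 \sqrt{11 - 12}\right) = - 149 \cdot 4 \cdot \frac{1}{20} + \left(56 - 8 \sqrt{11 - 12}\right) = \left(-149\right) \frac{1}{5} + \left(56 - 8 \sqrt{-1}\right) = - \frac{149}{5} + \left(56 - 8 i\right) = \frac{131}{5} - 8 i$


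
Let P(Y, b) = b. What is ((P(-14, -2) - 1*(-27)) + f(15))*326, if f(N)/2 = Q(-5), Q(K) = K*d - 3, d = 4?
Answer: -6846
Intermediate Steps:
Q(K) = -3 + 4*K (Q(K) = K*4 - 3 = 4*K - 3 = -3 + 4*K)
f(N) = -46 (f(N) = 2*(-3 + 4*(-5)) = 2*(-3 - 20) = 2*(-23) = -46)
((P(-14, -2) - 1*(-27)) + f(15))*326 = ((-2 - 1*(-27)) - 46)*326 = ((-2 + 27) - 46)*326 = (25 - 46)*326 = -21*326 = -6846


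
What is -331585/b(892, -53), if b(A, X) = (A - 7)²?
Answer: -66317/156645 ≈ -0.42336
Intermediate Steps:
b(A, X) = (-7 + A)²
-331585/b(892, -53) = -331585/(-7 + 892)² = -331585/(885²) = -331585/783225 = -331585*1/783225 = -66317/156645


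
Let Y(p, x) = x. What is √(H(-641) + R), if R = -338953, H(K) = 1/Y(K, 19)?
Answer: I*√122362014/19 ≈ 582.2*I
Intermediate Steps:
H(K) = 1/19
√(H(-641) + R) = √(1/19 - 338953) = √(-6440106/19) = I*√122362014/19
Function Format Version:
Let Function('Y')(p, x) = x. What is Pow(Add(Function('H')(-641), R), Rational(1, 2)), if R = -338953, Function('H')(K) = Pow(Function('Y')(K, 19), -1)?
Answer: Mul(Rational(1, 19), I, Pow(122362014, Rational(1, 2))) ≈ Mul(582.20, I)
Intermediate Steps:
Function('H')(K) = Rational(1, 19) (Function('H')(K) = Pow(19, -1) = Rational(1, 19))
Pow(Add(Function('H')(-641), R), Rational(1, 2)) = Pow(Add(Rational(1, 19), -338953), Rational(1, 2)) = Pow(Rational(-6440106, 19), Rational(1, 2)) = Mul(Rational(1, 19), I, Pow(122362014, Rational(1, 2)))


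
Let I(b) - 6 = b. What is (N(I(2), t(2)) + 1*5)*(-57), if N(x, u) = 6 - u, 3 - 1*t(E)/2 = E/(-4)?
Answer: -228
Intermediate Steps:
I(b) = 6 + b
t(E) = 6 + E/2 (t(E) = 6 - 2*E/(-4) = 6 - 2*E*(-1)/4 = 6 - (-1)*E/2 = 6 + E/2)
(N(I(2), t(2)) + 1*5)*(-57) = ((6 - (6 + (½)*2)) + 1*5)*(-57) = ((6 - (6 + 1)) + 5)*(-57) = ((6 - 1*7) + 5)*(-57) = ((6 - 7) + 5)*(-57) = (-1 + 5)*(-57) = 4*(-57) = -228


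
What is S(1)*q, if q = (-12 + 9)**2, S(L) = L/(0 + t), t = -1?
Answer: -9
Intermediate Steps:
S(L) = -L (S(L) = L/(0 - 1) = L/(-1) = L*(-1) = -L)
q = 9 (q = (-3)**2 = 9)
S(1)*q = -1*1*9 = -1*9 = -9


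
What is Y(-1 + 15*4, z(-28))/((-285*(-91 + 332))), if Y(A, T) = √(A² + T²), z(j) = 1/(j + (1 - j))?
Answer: -√3482/68685 ≈ -0.00085912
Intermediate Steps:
z(j) = 1 (z(j) = 1/1 = 1)
Y(-1 + 15*4, z(-28))/((-285*(-91 + 332))) = √((-1 + 15*4)² + 1²)/((-285*(-91 + 332))) = √((-1 + 60)² + 1)/((-285*241)) = √(59² + 1)/(-68685) = √(3481 + 1)*(-1/68685) = √3482*(-1/68685) = -√3482/68685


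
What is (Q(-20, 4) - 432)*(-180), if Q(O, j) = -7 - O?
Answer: 75420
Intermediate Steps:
(Q(-20, 4) - 432)*(-180) = ((-7 - 1*(-20)) - 432)*(-180) = ((-7 + 20) - 432)*(-180) = (13 - 432)*(-180) = -419*(-180) = 75420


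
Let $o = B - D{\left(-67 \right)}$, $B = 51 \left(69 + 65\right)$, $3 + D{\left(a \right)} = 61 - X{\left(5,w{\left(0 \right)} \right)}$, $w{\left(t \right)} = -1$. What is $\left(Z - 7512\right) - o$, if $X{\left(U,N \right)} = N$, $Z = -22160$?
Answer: $-36447$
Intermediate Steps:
$D{\left(a \right)} = 59$ ($D{\left(a \right)} = -3 + \left(61 - -1\right) = -3 + \left(61 + 1\right) = -3 + 62 = 59$)
$B = 6834$ ($B = 51 \cdot 134 = 6834$)
$o = 6775$ ($o = 6834 - 59 = 6775$)
$\left(Z - 7512\right) - o = \left(-22160 - 7512\right) - 6775 = -29672 - 6775 = -36447$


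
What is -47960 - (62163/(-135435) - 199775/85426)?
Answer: -184949673734679/3856556770 ≈ -47957.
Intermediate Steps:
-47960 - (62163/(-135435) - 199775/85426) = -47960 - (62163*(-1/135435) - 199775*1/85426) = -47960 - (-20721/45145 - 199775/85426) = -47960 - 1*(-10788954521/3856556770) = -47960 + 10788954521/3856556770 = -184949673734679/3856556770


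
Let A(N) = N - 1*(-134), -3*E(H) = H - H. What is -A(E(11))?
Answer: -134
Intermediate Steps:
E(H) = 0 (E(H) = -(H - H)/3 = -1/3*0 = 0)
A(N) = 134 + N (A(N) = N + 134 = 134 + N)
-A(E(11)) = -(134 + 0) = -1*134 = -134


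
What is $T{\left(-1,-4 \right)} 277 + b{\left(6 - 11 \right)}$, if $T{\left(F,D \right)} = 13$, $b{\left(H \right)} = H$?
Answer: $3596$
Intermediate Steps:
$T{\left(-1,-4 \right)} 277 + b{\left(6 - 11 \right)} = 13 \cdot 277 + \left(6 - 11\right) = 3601 + \left(6 - 11\right) = 3601 - 5 = 3596$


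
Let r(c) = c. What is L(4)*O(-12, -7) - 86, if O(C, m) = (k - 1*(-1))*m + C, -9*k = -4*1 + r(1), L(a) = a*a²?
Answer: -4354/3 ≈ -1451.3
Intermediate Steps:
L(a) = a³
k = ⅓ (k = -(-4*1 + 1)/9 = -(-4 + 1)/9 = -⅑*(-3) = ⅓ ≈ 0.33333)
O(C, m) = C + 4*m/3 (O(C, m) = (⅓ - 1*(-1))*m + C = (⅓ + 1)*m + C = 4*m/3 + C = C + 4*m/3)
L(4)*O(-12, -7) - 86 = 4³*(-12 + (4/3)*(-7)) - 86 = 64*(-12 - 28/3) - 86 = 64*(-64/3) - 86 = -4096/3 - 86 = -4354/3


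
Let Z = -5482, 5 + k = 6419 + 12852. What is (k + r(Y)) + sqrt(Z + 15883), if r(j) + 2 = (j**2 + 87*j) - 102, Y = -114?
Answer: 22240 + sqrt(10401) ≈ 22342.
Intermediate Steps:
k = 19266 (k = -5 + (6419 + 12852) = -5 + 19271 = 19266)
r(j) = -104 + j**2 + 87*j (r(j) = -2 + ((j**2 + 87*j) - 102) = -2 + (-102 + j**2 + 87*j) = -104 + j**2 + 87*j)
(k + r(Y)) + sqrt(Z + 15883) = (19266 + (-104 + (-114)**2 + 87*(-114))) + sqrt(-5482 + 15883) = (19266 + (-104 + 12996 - 9918)) + sqrt(10401) = (19266 + 2974) + sqrt(10401) = 22240 + sqrt(10401)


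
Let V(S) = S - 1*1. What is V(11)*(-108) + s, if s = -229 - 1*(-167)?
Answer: -1142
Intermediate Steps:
V(S) = -1 + S (V(S) = S - 1 = -1 + S)
s = -62 (s = -229 + 167 = -62)
V(11)*(-108) + s = (-1 + 11)*(-108) - 62 = 10*(-108) - 62 = -1080 - 62 = -1142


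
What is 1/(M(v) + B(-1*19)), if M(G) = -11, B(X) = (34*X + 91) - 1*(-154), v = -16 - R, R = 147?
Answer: -1/412 ≈ -0.0024272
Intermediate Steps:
v = -163 (v = -16 - 1*147 = -16 - 147 = -163)
B(X) = 245 + 34*X (B(X) = (91 + 34*X) + 154 = 245 + 34*X)
1/(M(v) + B(-1*19)) = 1/(-11 + (245 + 34*(-1*19))) = 1/(-11 + (245 + 34*(-19))) = 1/(-11 + (245 - 646)) = 1/(-11 - 401) = 1/(-412) = -1/412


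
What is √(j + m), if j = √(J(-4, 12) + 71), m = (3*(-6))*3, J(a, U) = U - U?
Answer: √(-54 + √71) ≈ 6.7508*I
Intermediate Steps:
J(a, U) = 0
m = -54 (m = -18*3 = -54)
j = √71 (j = √(0 + 71) = √71 ≈ 8.4261)
√(j + m) = √(√71 - 54) = √(-54 + √71)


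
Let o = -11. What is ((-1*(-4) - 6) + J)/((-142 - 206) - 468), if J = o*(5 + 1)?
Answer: 1/12 ≈ 0.083333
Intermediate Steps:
J = -66 (J = -11*(5 + 1) = -11*6 = -66)
((-1*(-4) - 6) + J)/((-142 - 206) - 468) = ((-1*(-4) - 6) - 66)/((-142 - 206) - 468) = ((4 - 6) - 66)/(-348 - 468) = (-2 - 66)/(-816) = -68*(-1/816) = 1/12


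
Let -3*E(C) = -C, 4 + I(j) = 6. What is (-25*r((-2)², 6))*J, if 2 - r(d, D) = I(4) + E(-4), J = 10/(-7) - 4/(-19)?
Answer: 5400/133 ≈ 40.602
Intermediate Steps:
I(j) = 2 (I(j) = -4 + 6 = 2)
J = -162/133 (J = 10*(-⅐) - 4*(-1/19) = -10/7 + 4/19 = -162/133 ≈ -1.2180)
E(C) = C/3 (E(C) = -(-1)*C/3 = C/3)
r(d, D) = 4/3 (r(d, D) = 2 - (2 + (⅓)*(-4)) = 2 - (2 - 4/3) = 2 - 1*⅔ = 2 - ⅔ = 4/3)
(-25*r((-2)², 6))*J = -25*4/3*(-162/133) = -100/3*(-162/133) = 5400/133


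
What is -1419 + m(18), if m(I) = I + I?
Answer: -1383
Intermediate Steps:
m(I) = 2*I
-1419 + m(18) = -1419 + 2*18 = -1419 + 36 = -1383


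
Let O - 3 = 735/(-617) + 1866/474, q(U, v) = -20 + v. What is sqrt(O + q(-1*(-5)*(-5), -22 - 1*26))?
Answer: I*sqrt(147909317439)/48743 ≈ 7.8902*I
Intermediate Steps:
O = 280051/48743 (O = 3 + (735/(-617) + 1866/474) = 3 + (735*(-1/617) + 1866*(1/474)) = 3 + (-735/617 + 311/79) = 3 + 133822/48743 = 280051/48743 ≈ 5.7455)
sqrt(O + q(-1*(-5)*(-5), -22 - 1*26)) = sqrt(280051/48743 + (-20 + (-22 - 1*26))) = sqrt(280051/48743 + (-20 + (-22 - 26))) = sqrt(280051/48743 + (-20 - 48)) = sqrt(280051/48743 - 68) = sqrt(-3034473/48743) = I*sqrt(147909317439)/48743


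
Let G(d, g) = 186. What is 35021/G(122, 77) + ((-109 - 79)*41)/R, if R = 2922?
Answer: 16816279/90582 ≈ 185.65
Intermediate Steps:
35021/G(122, 77) + ((-109 - 79)*41)/R = 35021/186 + ((-109 - 79)*41)/2922 = 35021*(1/186) - 188*41*(1/2922) = 35021/186 - 7708*1/2922 = 35021/186 - 3854/1461 = 16816279/90582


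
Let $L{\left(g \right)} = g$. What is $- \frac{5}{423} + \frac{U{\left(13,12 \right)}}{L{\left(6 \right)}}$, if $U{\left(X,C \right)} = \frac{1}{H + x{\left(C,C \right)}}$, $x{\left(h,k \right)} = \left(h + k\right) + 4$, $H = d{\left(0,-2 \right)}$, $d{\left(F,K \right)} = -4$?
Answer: $- \frac{11}{2256} \approx -0.0048759$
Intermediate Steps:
$H = -4$
$x{\left(h,k \right)} = 4 + h + k$
$U{\left(X,C \right)} = \frac{1}{2 C}$ ($U{\left(X,C \right)} = \frac{1}{-4 + \left(4 + C + C\right)} = \frac{1}{-4 + \left(4 + 2 C\right)} = \frac{1}{2 C}$)
$- \frac{5}{423} + \frac{U{\left(13,12 \right)}}{L{\left(6 \right)}} = - \frac{5}{423} + \frac{\frac{1}{2} \cdot \frac{1}{12}}{6} = \left(-5\right) \frac{1}{423} + \frac{1}{2} \cdot \frac{1}{12} \cdot \frac{1}{6} = - \frac{5}{423} + \frac{1}{24} \cdot \frac{1}{6} = - \frac{5}{423} + \frac{1}{144} = - \frac{11}{2256}$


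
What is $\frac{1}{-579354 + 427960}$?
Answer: $- \frac{1}{151394} \approx -6.6053 \cdot 10^{-6}$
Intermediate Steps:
$\frac{1}{-579354 + 427960} = \frac{1}{-151394} = - \frac{1}{151394}$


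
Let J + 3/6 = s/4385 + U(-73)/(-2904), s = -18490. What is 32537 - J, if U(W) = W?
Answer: 82877440271/2546808 ≈ 32542.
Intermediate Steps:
J = -11948375/2546808 (J = -½ + (-18490/4385 - 73/(-2904)) = -½ + (-18490*1/4385 - 73*(-1/2904)) = -½ + (-3698/877 + 73/2904) = -½ - 10674971/2546808 = -11948375/2546808 ≈ -4.6915)
32537 - J = 32537 - 1*(-11948375/2546808) = 32537 + 11948375/2546808 = 82877440271/2546808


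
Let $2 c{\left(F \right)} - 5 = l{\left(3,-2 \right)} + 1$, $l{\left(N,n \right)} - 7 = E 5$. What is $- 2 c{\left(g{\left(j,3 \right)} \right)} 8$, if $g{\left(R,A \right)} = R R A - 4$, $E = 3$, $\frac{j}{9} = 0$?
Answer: $-224$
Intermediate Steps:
$j = 0$ ($j = 9 \cdot 0 = 0$)
$g{\left(R,A \right)} = -4 + A R^{2}$ ($g{\left(R,A \right)} = R^{2} A - 4 = A R^{2} - 4 = -4 + A R^{2}$)
$l{\left(N,n \right)} = 22$ ($l{\left(N,n \right)} = 7 + 3 \cdot 5 = 7 + 15 = 22$)
$c{\left(F \right)} = 14$ ($c{\left(F \right)} = \frac{5}{2} + \frac{22 + 1}{2} = \frac{5}{2} + \frac{1}{2} \cdot 23 = \frac{5}{2} + \frac{23}{2} = 14$)
$- 2 c{\left(g{\left(j,3 \right)} \right)} 8 = \left(-2\right) 14 \cdot 8 = \left(-28\right) 8 = -224$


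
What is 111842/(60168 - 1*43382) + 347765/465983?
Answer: 4139575284/558713617 ≈ 7.4091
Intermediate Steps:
111842/(60168 - 1*43382) + 347765/465983 = 111842/(60168 - 43382) + 347765*(1/465983) = 111842/16786 + 347765/465983 = 111842*(1/16786) + 347765/465983 = 55921/8393 + 347765/465983 = 4139575284/558713617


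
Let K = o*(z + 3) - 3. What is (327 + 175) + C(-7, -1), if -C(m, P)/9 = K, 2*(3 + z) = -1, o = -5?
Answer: 1013/2 ≈ 506.50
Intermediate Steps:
z = -7/2 (z = -3 + (1/2)*(-1) = -3 - 1/2 = -7/2 ≈ -3.5000)
K = -1/2 (K = -5*(-7/2 + 3) - 3 = -5*(-1/2) - 3 = 5/2 - 3 = -1/2 ≈ -0.50000)
C(m, P) = 9/2 (C(m, P) = -9*(-1/2) = 9/2)
(327 + 175) + C(-7, -1) = (327 + 175) + 9/2 = 502 + 9/2 = 1013/2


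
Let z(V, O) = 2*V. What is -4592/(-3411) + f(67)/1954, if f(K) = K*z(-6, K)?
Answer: 3115162/3332547 ≈ 0.93477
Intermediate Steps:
f(K) = -12*K (f(K) = K*(2*(-6)) = K*(-12) = -12*K)
-4592/(-3411) + f(67)/1954 = -4592/(-3411) - 12*67/1954 = -4592*(-1/3411) - 804*1/1954 = 4592/3411 - 402/977 = 3115162/3332547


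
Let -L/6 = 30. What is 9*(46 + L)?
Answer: -1206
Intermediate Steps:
L = -180 (L = -6*30 = -180)
9*(46 + L) = 9*(46 - 180) = 9*(-134) = -1206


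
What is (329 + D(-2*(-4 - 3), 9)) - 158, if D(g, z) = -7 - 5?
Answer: 159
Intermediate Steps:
D(g, z) = -12
(329 + D(-2*(-4 - 3), 9)) - 158 = (329 - 12) - 158 = 317 - 158 = 159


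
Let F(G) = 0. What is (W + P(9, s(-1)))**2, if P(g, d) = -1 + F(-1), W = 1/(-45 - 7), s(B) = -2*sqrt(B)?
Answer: 2809/2704 ≈ 1.0388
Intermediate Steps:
W = -1/52 (W = 1/(-52) = -1/52 ≈ -0.019231)
P(g, d) = -1 (P(g, d) = -1 + 0 = -1)
(W + P(9, s(-1)))**2 = (-1/52 - 1)**2 = (-53/52)**2 = 2809/2704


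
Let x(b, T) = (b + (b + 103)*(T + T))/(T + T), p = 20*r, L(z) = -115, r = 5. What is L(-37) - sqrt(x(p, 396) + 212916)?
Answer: -115 - sqrt(928346914)/66 ≈ -576.65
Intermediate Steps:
p = 100 (p = 20*5 = 100)
x(b, T) = (b + 2*T*(103 + b))/(2*T) (x(b, T) = (b + (103 + b)*(2*T))/((2*T)) = (b + 2*T*(103 + b))*(1/(2*T)) = (b + 2*T*(103 + b))/(2*T))
L(-37) - sqrt(x(p, 396) + 212916) = -115 - sqrt((103 + 100 + (1/2)*100/396) + 212916) = -115 - sqrt((103 + 100 + (1/2)*100*(1/396)) + 212916) = -115 - sqrt((103 + 100 + 25/198) + 212916) = -115 - sqrt(40219/198 + 212916) = -115 - sqrt(42197587/198) = -115 - sqrt(928346914)/66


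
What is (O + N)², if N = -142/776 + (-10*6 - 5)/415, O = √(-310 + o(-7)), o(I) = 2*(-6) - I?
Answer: (10937 - 96612*I*√35)²/1037097616 ≈ -314.88 - 12.055*I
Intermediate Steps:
o(I) = -12 - I
O = 3*I*√35 (O = √(-310 + (-12 - 1*(-7))) = √(-310 + (-12 + 7)) = √(-310 - 5) = √(-315) = 3*I*√35 ≈ 17.748*I)
N = -10937/32204 (N = -142*1/776 + (-60 - 5)*(1/415) = -71/388 - 65*1/415 = -71/388 - 13/83 = -10937/32204 ≈ -0.33962)
(O + N)² = (3*I*√35 - 10937/32204)² = (-10937/32204 + 3*I*√35)²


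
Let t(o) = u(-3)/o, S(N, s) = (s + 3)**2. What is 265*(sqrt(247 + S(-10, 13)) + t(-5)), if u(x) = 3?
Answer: -159 + 265*sqrt(503) ≈ 5784.3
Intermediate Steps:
S(N, s) = (3 + s)**2
t(o) = 3/o
265*(sqrt(247 + S(-10, 13)) + t(-5)) = 265*(sqrt(247 + (3 + 13)**2) + 3/(-5)) = 265*(sqrt(247 + 16**2) + 3*(-1/5)) = 265*(sqrt(247 + 256) - 3/5) = 265*(sqrt(503) - 3/5) = 265*(-3/5 + sqrt(503)) = -159 + 265*sqrt(503)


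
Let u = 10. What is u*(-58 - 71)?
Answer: -1290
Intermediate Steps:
u*(-58 - 71) = 10*(-58 - 71) = 10*(-129) = -1290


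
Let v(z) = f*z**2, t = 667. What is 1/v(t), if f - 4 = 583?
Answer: 1/261149843 ≈ 3.8292e-9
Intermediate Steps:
f = 587 (f = 4 + 583 = 587)
v(z) = 587*z**2
1/v(t) = 1/(587*667**2) = 1/(587*444889) = 1/261149843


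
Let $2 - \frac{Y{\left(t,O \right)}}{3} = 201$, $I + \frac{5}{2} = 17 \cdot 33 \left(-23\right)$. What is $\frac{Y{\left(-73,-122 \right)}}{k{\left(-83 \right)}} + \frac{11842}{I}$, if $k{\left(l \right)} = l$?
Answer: $\frac{13443395}{2142313} \approx 6.2752$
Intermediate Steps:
$I = - \frac{25811}{2}$ ($I = - \frac{5}{2} + 17 \cdot 33 \left(-23\right) = - \frac{5}{2} + 561 \left(-23\right) = - \frac{5}{2} - 12903 = - \frac{25811}{2} \approx -12906.0$)
$Y{\left(t,O \right)} = -597$ ($Y{\left(t,O \right)} = 6 - 603 = -597$)
$\frac{Y{\left(-73,-122 \right)}}{k{\left(-83 \right)}} + \frac{11842}{I} = - \frac{597}{-83} + \frac{11842}{- \frac{25811}{2}} = \left(-597\right) \left(- \frac{1}{83}\right) + 11842 \left(- \frac{2}{25811}\right) = \frac{597}{83} - \frac{23684}{25811} = \frac{13443395}{2142313}$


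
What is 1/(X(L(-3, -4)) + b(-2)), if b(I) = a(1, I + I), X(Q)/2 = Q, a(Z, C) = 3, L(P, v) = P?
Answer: -1/3 ≈ -0.33333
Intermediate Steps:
X(Q) = 2*Q
b(I) = 3
1/(X(L(-3, -4)) + b(-2)) = 1/(2*(-3) + 3) = 1/(-6 + 3) = 1/(-3) = -1/3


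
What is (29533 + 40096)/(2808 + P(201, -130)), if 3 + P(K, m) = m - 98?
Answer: 69629/2577 ≈ 27.019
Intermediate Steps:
P(K, m) = -101 + m (P(K, m) = -3 + (m - 98) = -3 + (-98 + m) = -101 + m)
(29533 + 40096)/(2808 + P(201, -130)) = (29533 + 40096)/(2808 + (-101 - 130)) = 69629/(2808 - 231) = 69629/2577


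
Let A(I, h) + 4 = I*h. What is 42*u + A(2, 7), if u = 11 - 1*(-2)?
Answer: 556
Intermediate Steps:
u = 13 (u = 11 + 2 = 13)
A(I, h) = -4 + I*h
42*u + A(2, 7) = 42*13 + (-4 + 2*7) = 546 + (-4 + 14) = 546 + 10 = 556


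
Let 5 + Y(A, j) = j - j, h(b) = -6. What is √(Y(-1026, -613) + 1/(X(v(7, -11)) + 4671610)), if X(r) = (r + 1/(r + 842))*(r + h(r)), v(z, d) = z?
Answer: I*√78653821234841951714/3966202834 ≈ 2.2361*I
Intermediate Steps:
Y(A, j) = -5 (Y(A, j) = -5 + (j - j) = -5 + 0 = -5)
X(r) = (-6 + r)*(r + 1/(842 + r)) (X(r) = (r + 1/(r + 842))*(r - 6) = (r + 1/(842 + r))*(-6 + r) = (-6 + r)*(r + 1/(842 + r)))
√(Y(-1026, -613) + 1/(X(v(7, -11)) + 4671610)) = √(-5 + 1/((-6 + 7³ - 5051*7 + 836*7²)/(842 + 7) + 4671610)) = √(-5 + 1/((-6 + 343 - 35357 + 836*49)/849 + 4671610)) = √(-5 + 1/((-6 + 343 - 35357 + 40964)/849 + 4671610)) = √(-5 + 1/((1/849)*5944 + 4671610)) = √(-5 + 1/(5944/849 + 4671610)) = √(-5 + 1/(3966202834/849)) = √(-5 + 849/3966202834) = √(-19831013321/3966202834) = I*√78653821234841951714/3966202834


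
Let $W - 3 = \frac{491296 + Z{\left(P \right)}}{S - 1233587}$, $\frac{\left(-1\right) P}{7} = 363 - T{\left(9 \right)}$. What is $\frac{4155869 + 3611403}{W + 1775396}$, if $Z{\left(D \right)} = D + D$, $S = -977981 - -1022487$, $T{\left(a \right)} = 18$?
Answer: $\frac{9235915557032}{2111092731853} \approx 4.3749$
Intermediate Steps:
$S = 44506$ ($S = -977981 + 1022487 = 44506$)
$P = -2415$ ($P = - 7 \left(363 - 18\right) = \left(-7\right) 345 = -2415$)
$Z{\left(D \right)} = 2 D$
$W = \frac{3080777}{1189081}$ ($W = 3 + \frac{491296 + 2 \left(-2415\right)}{44506 - 1233587} = 3 + \frac{491296 - 4830}{-1189081} = 3 + 486466 \left(- \frac{1}{1189081}\right) = 3 - \frac{486466}{1189081} = \frac{3080777}{1189081} \approx 2.5909$)
$\frac{4155869 + 3611403}{W + 1775396} = \frac{4155869 + 3611403}{\frac{3080777}{1189081} + 1775396} = \frac{7767272}{\frac{2111092731853}{1189081}} = 7767272 \cdot \frac{1189081}{2111092731853} = \frac{9235915557032}{2111092731853}$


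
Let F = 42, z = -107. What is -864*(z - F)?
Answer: 128736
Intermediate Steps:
-864*(z - F) = -864*(-107 - 1*42) = -864*(-107 - 42) = -864*(-149) = 128736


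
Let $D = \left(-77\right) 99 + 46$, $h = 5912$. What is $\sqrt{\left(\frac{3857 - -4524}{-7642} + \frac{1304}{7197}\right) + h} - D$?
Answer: $7577 + \frac{\sqrt{17880688550906328126}}{54999474} \approx 7653.9$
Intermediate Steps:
$D = -7577$ ($D = -7623 + 46 = -7577$)
$\sqrt{\left(\frac{3857 - -4524}{-7642} + \frac{1304}{7197}\right) + h} - D = \sqrt{\left(\frac{3857 - -4524}{-7642} + \frac{1304}{7197}\right) + 5912} - -7577 = \sqrt{\left(\left(3857 + 4524\right) \left(- \frac{1}{7642}\right) + 1304 \cdot \frac{1}{7197}\right) + 5912} + 7577 = \sqrt{\left(8381 \left(- \frac{1}{7642}\right) + \frac{1304}{7197}\right) + 5912} + 7577 = \sqrt{\left(- \frac{8381}{7642} + \frac{1304}{7197}\right) + 5912} + 7577 = \sqrt{- \frac{50352889}{54999474} + 5912} + 7577 = \sqrt{\frac{325106537399}{54999474}} + 7577 = \frac{\sqrt{17880688550906328126}}{54999474} + 7577 = 7577 + \frac{\sqrt{17880688550906328126}}{54999474}$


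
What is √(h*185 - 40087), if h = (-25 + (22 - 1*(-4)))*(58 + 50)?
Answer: I*√20107 ≈ 141.8*I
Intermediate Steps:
h = 108 (h = (-25 + (22 + 4))*108 = (-25 + 26)*108 = 1*108 = 108)
√(h*185 - 40087) = √(108*185 - 40087) = √(19980 - 40087) = √(-20107) = I*√20107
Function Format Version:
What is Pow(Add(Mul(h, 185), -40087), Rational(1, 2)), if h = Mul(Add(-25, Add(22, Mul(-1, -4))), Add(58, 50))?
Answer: Mul(I, Pow(20107, Rational(1, 2))) ≈ Mul(141.80, I)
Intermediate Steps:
h = 108 (h = Mul(Add(-25, Add(22, 4)), 108) = Mul(Add(-25, 26), 108) = Mul(1, 108) = 108)
Pow(Add(Mul(h, 185), -40087), Rational(1, 2)) = Pow(Add(Mul(108, 185), -40087), Rational(1, 2)) = Pow(Add(19980, -40087), Rational(1, 2)) = Pow(-20107, Rational(1, 2)) = Mul(I, Pow(20107, Rational(1, 2)))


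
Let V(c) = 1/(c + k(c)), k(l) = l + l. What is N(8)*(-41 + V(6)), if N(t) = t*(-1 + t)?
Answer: -20636/9 ≈ -2292.9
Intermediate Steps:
k(l) = 2*l
V(c) = 1/(3*c) (V(c) = 1/(c + 2*c) = 1/(3*c))
N(8)*(-41 + V(6)) = (8*(-1 + 8))*(-41 + (⅓)/6) = (8*7)*(-41 + (⅓)*(⅙)) = 56*(-41 + 1/18) = 56*(-737/18) = -20636/9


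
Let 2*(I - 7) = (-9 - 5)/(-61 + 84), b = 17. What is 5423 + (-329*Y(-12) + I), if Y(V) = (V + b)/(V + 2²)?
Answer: 1036899/184 ≈ 5635.3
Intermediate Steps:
Y(V) = (17 + V)/(4 + V) (Y(V) = (V + 17)/(V + 2²) = (17 + V)/(V + 4) = (17 + V)/(4 + V))
I = 154/23 (I = 7 + ((-9 - 5)/(-61 + 84))/2 = 7 + (-14/23)/2 = 7 + (-14*1/23)/2 = 7 + (½)*(-14/23) = 7 - 7/23 = 154/23 ≈ 6.6956)
5423 + (-329*Y(-12) + I) = 5423 + (-329*(17 - 12)/(4 - 12) + 154/23) = 5423 + (-329*5/(-8) + 154/23) = 5423 + (-(-329)*5/8 + 154/23) = 5423 + (-329*(-5/8) + 154/23) = 5423 + (1645/8 + 154/23) = 5423 + 39067/184 = 1036899/184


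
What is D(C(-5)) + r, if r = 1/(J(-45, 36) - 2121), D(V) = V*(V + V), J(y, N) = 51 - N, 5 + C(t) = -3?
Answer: 269567/2106 ≈ 128.00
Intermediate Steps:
C(t) = -8 (C(t) = -5 - 3 = -8)
D(V) = 2*V² (D(V) = V*(2*V) = 2*V²)
r = -1/2106 (r = 1/((51 - 1*36) - 2121) = 1/((51 - 36) - 2121) = 1/(15 - 2121) = 1/(-2106) = -1/2106 ≈ -0.00047483)
D(C(-5)) + r = 2*(-8)² - 1/2106 = 2*64 - 1/2106 = 128 - 1/2106 = 269567/2106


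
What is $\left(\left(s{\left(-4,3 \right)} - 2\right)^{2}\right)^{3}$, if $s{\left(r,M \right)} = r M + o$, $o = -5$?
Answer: $47045881$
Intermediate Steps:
$s{\left(r,M \right)} = -5 + M r$ ($s{\left(r,M \right)} = r M - 5 = M r - 5 = -5 + M r$)
$\left(\left(s{\left(-4,3 \right)} - 2\right)^{2}\right)^{3} = \left(\left(\left(-5 + 3 \left(-4\right)\right) - 2\right)^{2}\right)^{3} = \left(\left(\left(-5 - 12\right) - 2\right)^{2}\right)^{3} = \left(\left(-17 - 2\right)^{2}\right)^{3} = \left(\left(-19\right)^{2}\right)^{3} = 361^{3} = 47045881$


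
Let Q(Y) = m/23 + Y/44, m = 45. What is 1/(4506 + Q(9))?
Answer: 1012/4562259 ≈ 0.00022182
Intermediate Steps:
Q(Y) = 45/23 + Y/44
1/(4506 + Q(9)) = 1/(4506 + (45/23 + (1/44)*9)) = 1/(4506 + (45/23 + 9/44)) = 1/(4506 + 2187/1012) = 1/(4562259/1012) = 1012/4562259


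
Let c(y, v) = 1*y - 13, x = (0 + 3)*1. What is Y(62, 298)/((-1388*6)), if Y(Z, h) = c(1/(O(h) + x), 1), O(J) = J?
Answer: 163/104447 ≈ 0.0015606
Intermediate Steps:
x = 3 (x = 3*1 = 3)
c(y, v) = -13 + y (c(y, v) = y - 13 = -13 + y)
Y(Z, h) = -13 + 1/(3 + h) (Y(Z, h) = -13 + 1/(h + 3) = -13 + 1/(3 + h))
Y(62, 298)/((-1388*6)) = ((-38 - 13*298)/(3 + 298))/((-1388*6)) = ((-38 - 3874)/301)/(-8328) = ((1/301)*(-3912))*(-1/8328) = -3912/301*(-1/8328) = 163/104447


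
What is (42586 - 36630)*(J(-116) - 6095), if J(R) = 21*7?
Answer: -35426288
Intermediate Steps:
J(R) = 147
(42586 - 36630)*(J(-116) - 6095) = (42586 - 36630)*(147 - 6095) = 5956*(-5948) = -35426288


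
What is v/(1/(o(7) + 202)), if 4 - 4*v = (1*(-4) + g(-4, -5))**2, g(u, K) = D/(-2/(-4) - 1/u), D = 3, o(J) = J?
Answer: 209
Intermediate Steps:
g(u, K) = 3/(1/2 - 1/u) (g(u, K) = 3/(-2/(-4) - 1/u) = 3/(-2*(-1/4) - 1/u) = 3/(1/2 - 1/u))
v = 1 (v = 1 - (1*(-4) + 6*(-4)/(-2 - 4))**2/4 = 1 - (-4 + 6*(-4)/(-6))**2/4 = 1 - (-4 + 6*(-4)*(-1/6))**2/4 = 1 - (-4 + 4)**2/4 = 1 - 1/4*0**2 = 1 - 1/4*0 = 1 + 0 = 1)
v/(1/(o(7) + 202)) = 1/1/(7 + 202) = 1/1/209 = 1/(1/209) = 1*209 = 209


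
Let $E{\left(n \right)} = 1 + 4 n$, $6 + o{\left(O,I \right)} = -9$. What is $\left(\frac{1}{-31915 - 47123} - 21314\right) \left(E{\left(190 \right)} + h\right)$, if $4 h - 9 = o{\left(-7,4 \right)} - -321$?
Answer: $- \frac{5658624918947}{316152} \approx -1.7898 \cdot 10^{7}$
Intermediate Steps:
$o{\left(O,I \right)} = -15$ ($o{\left(O,I \right)} = -6 - 9 = -15$)
$h = \frac{315}{4}$ ($h = \frac{9}{4} + \frac{-15 - -321}{4} = \frac{9}{4} + \frac{-15 + 321}{4} = \frac{9}{4} + \frac{1}{4} \cdot 306 = \frac{9}{4} + \frac{153}{2} = \frac{315}{4} \approx 78.75$)
$\left(\frac{1}{-31915 - 47123} - 21314\right) \left(E{\left(190 \right)} + h\right) = \left(\frac{1}{-31915 - 47123} - 21314\right) \left(\left(1 + 4 \cdot 190\right) + \frac{315}{4}\right) = \left(\frac{1}{-79038} - 21314\right) \left(\left(1 + 760\right) + \frac{315}{4}\right) = \left(- \frac{1}{79038} - 21314\right) \left(761 + \frac{315}{4}\right) = \left(- \frac{1684615933}{79038}\right) \frac{3359}{4} = - \frac{5658624918947}{316152}$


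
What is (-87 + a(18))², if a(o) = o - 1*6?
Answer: 5625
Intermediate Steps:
a(o) = -6 + o (a(o) = o - 6 = -6 + o)
(-87 + a(18))² = (-87 + (-6 + 18))² = (-87 + 12)² = (-75)² = 5625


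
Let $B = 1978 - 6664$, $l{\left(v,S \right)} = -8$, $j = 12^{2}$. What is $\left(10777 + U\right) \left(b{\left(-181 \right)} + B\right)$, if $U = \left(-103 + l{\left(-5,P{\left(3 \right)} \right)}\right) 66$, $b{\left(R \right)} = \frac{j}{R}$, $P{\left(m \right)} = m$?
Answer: $- \frac{2927517810}{181} \approx -1.6174 \cdot 10^{7}$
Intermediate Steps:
$j = 144$
$b{\left(R \right)} = \frac{144}{R}$
$U = -7326$ ($U = \left(-103 - 8\right) 66 = \left(-111\right) 66 = -7326$)
$B = -4686$
$\left(10777 + U\right) \left(b{\left(-181 \right)} + B\right) = \left(10777 - 7326\right) \left(\frac{144}{-181} - 4686\right) = 3451 \left(144 \left(- \frac{1}{181}\right) - 4686\right) = 3451 \left(- \frac{144}{181} - 4686\right) = 3451 \left(- \frac{848310}{181}\right) = - \frac{2927517810}{181}$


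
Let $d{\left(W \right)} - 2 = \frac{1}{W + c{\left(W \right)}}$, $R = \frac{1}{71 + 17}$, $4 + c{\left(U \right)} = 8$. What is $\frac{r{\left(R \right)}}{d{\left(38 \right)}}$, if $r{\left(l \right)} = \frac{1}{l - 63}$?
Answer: $- \frac{3696}{471155} \approx -0.0078446$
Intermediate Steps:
$c{\left(U \right)} = 4$ ($c{\left(U \right)} = -4 + 8 = 4$)
$R = \frac{1}{88} \approx 0.011364$
$d{\left(W \right)} = 2 + \frac{1}{4 + W}$ ($d{\left(W \right)} = 2 + \frac{1}{W + 4} = 2 + \frac{1}{4 + W}$)
$r{\left(l \right)} = \frac{1}{-63 + l}$
$\frac{r{\left(R \right)}}{d{\left(38 \right)}} = \frac{1}{\left(-63 + \frac{1}{88}\right) \frac{9 + 2 \cdot 38}{4 + 38}} = \frac{1}{\left(- \frac{5543}{88}\right) \frac{9 + 76}{42}} = - \frac{88}{5543 \cdot \frac{1}{42} \cdot 85} = - \frac{88}{5543 \cdot \frac{85}{42}} = \left(- \frac{88}{5543}\right) \frac{42}{85} = - \frac{3696}{471155}$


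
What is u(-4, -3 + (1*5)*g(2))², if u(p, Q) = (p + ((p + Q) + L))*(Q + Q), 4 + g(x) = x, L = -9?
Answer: 608400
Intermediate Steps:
g(x) = -4 + x
u(p, Q) = 2*Q*(-9 + Q + 2*p) (u(p, Q) = (p + ((p + Q) - 9))*(Q + Q) = (p + ((Q + p) - 9))*(2*Q) = (p + (-9 + Q + p))*(2*Q) = (-9 + Q + 2*p)*(2*Q) = 2*Q*(-9 + Q + 2*p))
u(-4, -3 + (1*5)*g(2))² = (2*(-3 + (1*5)*(-4 + 2))*(-9 + (-3 + (1*5)*(-4 + 2)) + 2*(-4)))² = (2*(-3 + 5*(-2))*(-9 + (-3 + 5*(-2)) - 8))² = (2*(-3 - 10)*(-9 + (-3 - 10) - 8))² = (2*(-13)*(-9 - 13 - 8))² = (2*(-13)*(-30))² = 780² = 608400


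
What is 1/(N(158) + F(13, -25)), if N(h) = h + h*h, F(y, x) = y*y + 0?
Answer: 1/25291 ≈ 3.9540e-5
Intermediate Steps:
F(y, x) = y² (F(y, x) = y² + 0 = y²)
N(h) = h + h²
1/(N(158) + F(13, -25)) = 1/(158*(1 + 158) + 13²) = 1/(158*159 + 169) = 1/(25122 + 169) = 1/25291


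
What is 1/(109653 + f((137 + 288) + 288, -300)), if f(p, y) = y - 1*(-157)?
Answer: 1/109510 ≈ 9.1316e-6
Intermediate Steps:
f(p, y) = 157 + y (f(p, y) = y + 157 = 157 + y)
1/(109653 + f((137 + 288) + 288, -300)) = 1/(109653 + (157 - 300)) = 1/(109653 - 143) = 1/109510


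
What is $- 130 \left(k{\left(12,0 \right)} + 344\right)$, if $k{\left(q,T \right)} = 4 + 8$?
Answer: $-46280$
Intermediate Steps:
$k{\left(q,T \right)} = 12$
$- 130 \left(k{\left(12,0 \right)} + 344\right) = - 130 \left(12 + 344\right) = \left(-130\right) 356 = -46280$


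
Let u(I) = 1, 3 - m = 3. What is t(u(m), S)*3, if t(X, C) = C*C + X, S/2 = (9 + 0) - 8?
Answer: 15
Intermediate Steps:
m = 0 (m = 3 - 1*3 = 3 - 3 = 0)
S = 2 (S = 2*((9 + 0) - 8) = 2*(9 - 8) = 2*1 = 2)
t(X, C) = X + C**2 (t(X, C) = C**2 + X = X + C**2)
t(u(m), S)*3 = (1 + 2**2)*3 = (1 + 4)*3 = 5*3 = 15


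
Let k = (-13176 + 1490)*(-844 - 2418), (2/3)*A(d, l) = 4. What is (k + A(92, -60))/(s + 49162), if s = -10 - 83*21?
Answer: 38119738/47409 ≈ 804.06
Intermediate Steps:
A(d, l) = 6 (A(d, l) = (3/2)*4 = 6)
s = -1753 (s = -10 - 1743 = -1753)
k = 38119732 (k = -11686*(-3262) = 38119732)
(k + A(92, -60))/(s + 49162) = (38119732 + 6)/(-1753 + 49162) = 38119738/47409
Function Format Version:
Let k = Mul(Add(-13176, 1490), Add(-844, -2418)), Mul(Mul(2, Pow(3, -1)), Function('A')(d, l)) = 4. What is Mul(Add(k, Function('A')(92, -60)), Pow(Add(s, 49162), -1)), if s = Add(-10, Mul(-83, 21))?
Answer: Rational(38119738, 47409) ≈ 804.06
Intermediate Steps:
Function('A')(d, l) = 6 (Function('A')(d, l) = Mul(Rational(3, 2), 4) = 6)
s = -1753 (s = Add(-10, -1743) = -1753)
k = 38119732 (k = Mul(-11686, -3262) = 38119732)
Mul(Add(k, Function('A')(92, -60)), Pow(Add(s, 49162), -1)) = Mul(Add(38119732, 6), Pow(Add(-1753, 49162), -1)) = Mul(38119738, Pow(47409, -1)) = Mul(38119738, Rational(1, 47409)) = Rational(38119738, 47409)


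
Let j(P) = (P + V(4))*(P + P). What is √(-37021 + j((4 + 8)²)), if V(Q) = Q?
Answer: √5603 ≈ 74.853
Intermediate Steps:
j(P) = 2*P*(4 + P) (j(P) = (P + 4)*(P + P) = (4 + P)*(2*P) = 2*P*(4 + P))
√(-37021 + j((4 + 8)²)) = √(-37021 + 2*(4 + 8)²*(4 + (4 + 8)²)) = √(-37021 + 2*12²*(4 + 12²)) = √(-37021 + 2*144*(4 + 144)) = √(-37021 + 2*144*148) = √(-37021 + 42624) = √5603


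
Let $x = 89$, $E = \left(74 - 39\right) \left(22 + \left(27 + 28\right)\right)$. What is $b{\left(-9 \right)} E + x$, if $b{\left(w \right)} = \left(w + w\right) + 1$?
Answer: $-45726$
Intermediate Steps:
$b{\left(w \right)} = 1 + 2 w$ ($b{\left(w \right)} = 2 w + 1 = 1 + 2 w$)
$E = 2695$ ($E = 35 \left(22 + 55\right) = 35 \cdot 77 = 2695$)
$b{\left(-9 \right)} E + x = \left(1 + 2 \left(-9\right)\right) 2695 + 89 = \left(1 - 18\right) 2695 + 89 = \left(-17\right) 2695 + 89 = -45815 + 89 = -45726$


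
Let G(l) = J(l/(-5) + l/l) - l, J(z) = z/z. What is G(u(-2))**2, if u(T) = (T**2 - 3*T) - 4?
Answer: 25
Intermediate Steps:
J(z) = 1
u(T) = -4 + T**2 - 3*T
G(l) = 1 - l
G(u(-2))**2 = (1 - (-4 + (-2)**2 - 3*(-2)))**2 = (1 - (-4 + 4 + 6))**2 = (1 - 1*6)**2 = (1 - 6)**2 = (-5)**2 = 25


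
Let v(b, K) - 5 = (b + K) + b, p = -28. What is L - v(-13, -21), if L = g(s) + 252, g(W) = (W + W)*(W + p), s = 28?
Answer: 294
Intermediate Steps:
v(b, K) = 5 + K + 2*b (v(b, K) = 5 + ((b + K) + b) = 5 + ((K + b) + b) = 5 + (K + 2*b) = 5 + K + 2*b)
g(W) = 2*W*(-28 + W) (g(W) = (W + W)*(W - 28) = (2*W)*(-28 + W) = 2*W*(-28 + W))
L = 252 (L = 2*28*(-28 + 28) + 252 = 2*28*0 + 252 = 0 + 252 = 252)
L - v(-13, -21) = 252 - (5 - 21 + 2*(-13)) = 252 - (5 - 21 - 26) = 252 - 1*(-42) = 252 + 42 = 294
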